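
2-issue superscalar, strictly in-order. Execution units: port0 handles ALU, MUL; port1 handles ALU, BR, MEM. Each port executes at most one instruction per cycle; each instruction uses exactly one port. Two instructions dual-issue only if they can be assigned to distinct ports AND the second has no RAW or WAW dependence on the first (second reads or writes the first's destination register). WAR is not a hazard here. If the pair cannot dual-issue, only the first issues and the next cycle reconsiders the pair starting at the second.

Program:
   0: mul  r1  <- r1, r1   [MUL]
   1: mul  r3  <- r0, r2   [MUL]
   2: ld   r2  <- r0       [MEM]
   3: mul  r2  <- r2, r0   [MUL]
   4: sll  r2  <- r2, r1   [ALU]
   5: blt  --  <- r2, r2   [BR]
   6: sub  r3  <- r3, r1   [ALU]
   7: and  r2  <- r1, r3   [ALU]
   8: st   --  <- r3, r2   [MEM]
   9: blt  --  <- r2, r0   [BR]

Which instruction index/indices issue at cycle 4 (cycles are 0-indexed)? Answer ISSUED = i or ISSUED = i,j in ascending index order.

ISSUED = 5,6

t=0 i0:mul ; no-port MUL/MUL
t=1 i1,i2:mul;ld ; 2-wide
t=2 i3:mul ; RAW+WAW r2
t=3 i4:sll ; RAW r2
t=4 i5,i6:blt;sub ; 2-wide
t=5 i7:and ; RAW r2
t=6 i8:st ; no-port MEM/BR
t=7 i9:blt ; tail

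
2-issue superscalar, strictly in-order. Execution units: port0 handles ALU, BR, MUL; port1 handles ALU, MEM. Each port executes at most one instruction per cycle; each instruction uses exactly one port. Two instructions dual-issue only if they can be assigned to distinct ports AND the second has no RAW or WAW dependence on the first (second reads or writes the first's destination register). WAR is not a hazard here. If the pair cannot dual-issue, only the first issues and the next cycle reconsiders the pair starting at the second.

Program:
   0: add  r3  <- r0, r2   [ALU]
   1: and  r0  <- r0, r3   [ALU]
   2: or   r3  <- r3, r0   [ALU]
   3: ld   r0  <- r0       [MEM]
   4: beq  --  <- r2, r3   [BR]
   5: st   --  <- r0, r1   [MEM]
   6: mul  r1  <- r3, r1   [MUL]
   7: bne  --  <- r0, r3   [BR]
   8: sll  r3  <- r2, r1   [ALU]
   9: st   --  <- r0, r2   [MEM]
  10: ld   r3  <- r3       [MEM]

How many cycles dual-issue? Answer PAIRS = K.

c0: i0 add  RAW r3
c1: i1 and  RAW r0
c2: i2,i3 or ld  pair
c3: i4,i5 beq st  pair
c4: i6 mul  no-port MUL/BR
c5: i7,i8 bne sll  pair
c6: i9 st  no-port MEM/MEM
c7: i10 ld  tail

PAIRS = 3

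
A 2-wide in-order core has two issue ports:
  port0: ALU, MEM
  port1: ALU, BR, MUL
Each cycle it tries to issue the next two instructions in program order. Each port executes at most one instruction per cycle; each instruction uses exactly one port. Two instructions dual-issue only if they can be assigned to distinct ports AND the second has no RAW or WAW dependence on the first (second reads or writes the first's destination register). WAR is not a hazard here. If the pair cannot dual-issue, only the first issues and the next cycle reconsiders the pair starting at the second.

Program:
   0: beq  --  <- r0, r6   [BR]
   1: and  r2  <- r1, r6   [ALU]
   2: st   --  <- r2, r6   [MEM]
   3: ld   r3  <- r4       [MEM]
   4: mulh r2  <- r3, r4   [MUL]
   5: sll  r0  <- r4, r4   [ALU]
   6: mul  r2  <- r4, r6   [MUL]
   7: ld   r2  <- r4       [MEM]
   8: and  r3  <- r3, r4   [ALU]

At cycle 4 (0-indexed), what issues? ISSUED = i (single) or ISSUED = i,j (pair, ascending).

  cy0 -> i0&i1 (beq/and) dual
  cy1 -> i2 (st) no-port MEM/MEM
  cy2 -> i3 (ld) RAW r3
  cy3 -> i4&i5 (mulh/sll) dual
  cy4 -> i6 (mul) WAW r2
  cy5 -> i7&i8 (ld/and) dual

ISSUED = 6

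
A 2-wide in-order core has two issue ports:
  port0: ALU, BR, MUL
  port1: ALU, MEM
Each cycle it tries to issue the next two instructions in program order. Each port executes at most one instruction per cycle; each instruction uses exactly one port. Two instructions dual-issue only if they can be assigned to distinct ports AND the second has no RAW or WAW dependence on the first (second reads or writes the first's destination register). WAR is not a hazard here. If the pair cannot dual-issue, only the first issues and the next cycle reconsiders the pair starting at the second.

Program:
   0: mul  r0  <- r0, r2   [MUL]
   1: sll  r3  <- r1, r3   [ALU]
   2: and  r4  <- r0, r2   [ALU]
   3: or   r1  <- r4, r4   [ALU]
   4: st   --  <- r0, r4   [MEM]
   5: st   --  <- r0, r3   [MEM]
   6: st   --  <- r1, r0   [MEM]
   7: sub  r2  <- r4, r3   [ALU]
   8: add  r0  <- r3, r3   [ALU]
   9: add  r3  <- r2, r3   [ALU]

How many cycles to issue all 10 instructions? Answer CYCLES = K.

[0] i0&i1  mul.MUL;sll.ALU  -- dual
[1] i2  and.ALU  -- RAW r4
[2] i3&i4  or.ALU;st.MEM  -- dual
[3] i5  st.MEM  -- no-port MEM/MEM
[4] i6&i7  st.MEM;sub.ALU  -- dual
[5] i8&i9  add.ALU;add.ALU  -- dual

CYCLES = 6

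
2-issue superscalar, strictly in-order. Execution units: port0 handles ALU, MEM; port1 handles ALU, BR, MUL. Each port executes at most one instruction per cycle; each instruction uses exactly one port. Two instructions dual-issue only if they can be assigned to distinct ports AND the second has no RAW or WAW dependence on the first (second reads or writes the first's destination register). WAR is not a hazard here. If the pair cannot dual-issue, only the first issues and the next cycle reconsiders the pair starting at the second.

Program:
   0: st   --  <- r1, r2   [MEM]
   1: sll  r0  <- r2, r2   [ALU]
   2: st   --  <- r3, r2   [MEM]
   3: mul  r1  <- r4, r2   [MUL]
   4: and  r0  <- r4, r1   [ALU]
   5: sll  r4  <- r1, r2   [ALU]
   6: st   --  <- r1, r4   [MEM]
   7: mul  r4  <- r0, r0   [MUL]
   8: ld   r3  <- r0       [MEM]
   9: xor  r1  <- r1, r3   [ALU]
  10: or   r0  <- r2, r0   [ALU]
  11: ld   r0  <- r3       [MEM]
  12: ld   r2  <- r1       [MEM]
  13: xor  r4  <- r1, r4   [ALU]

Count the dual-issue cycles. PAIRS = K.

PAIRS = 6

  cy0 -> i0,i1 (st+sll) 2-wide
  cy1 -> i2,i3 (st+mul) 2-wide
  cy2 -> i4,i5 (and+sll) 2-wide
  cy3 -> i6,i7 (st+mul) 2-wide
  cy4 -> i8 (ld) RAW r3
  cy5 -> i9,i10 (xor+or) 2-wide
  cy6 -> i11 (ld) no-port MEM/MEM
  cy7 -> i12,i13 (ld+xor) 2-wide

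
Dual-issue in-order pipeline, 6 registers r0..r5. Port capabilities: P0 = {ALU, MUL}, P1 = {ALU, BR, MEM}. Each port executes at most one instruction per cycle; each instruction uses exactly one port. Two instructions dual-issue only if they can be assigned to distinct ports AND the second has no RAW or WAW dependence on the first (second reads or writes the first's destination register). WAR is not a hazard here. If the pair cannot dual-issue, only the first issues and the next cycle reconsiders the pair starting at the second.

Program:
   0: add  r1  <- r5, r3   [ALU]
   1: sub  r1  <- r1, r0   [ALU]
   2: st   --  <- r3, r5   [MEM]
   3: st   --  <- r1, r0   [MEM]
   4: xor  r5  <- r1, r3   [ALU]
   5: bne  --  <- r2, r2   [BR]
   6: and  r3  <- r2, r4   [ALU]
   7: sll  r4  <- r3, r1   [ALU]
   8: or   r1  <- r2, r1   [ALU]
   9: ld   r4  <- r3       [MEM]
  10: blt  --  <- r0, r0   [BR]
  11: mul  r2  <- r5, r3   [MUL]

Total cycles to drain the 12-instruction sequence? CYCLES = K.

CYCLES = 7

t=0 i0:add ; RAW+WAW r1
t=1 i1/i2:sub+st ; dual
t=2 i3/i4:st+xor ; dual
t=3 i5/i6:bne+and ; dual
t=4 i7/i8:sll+or ; dual
t=5 i9:ld ; no-port MEM/BR
t=6 i10/i11:blt+mul ; dual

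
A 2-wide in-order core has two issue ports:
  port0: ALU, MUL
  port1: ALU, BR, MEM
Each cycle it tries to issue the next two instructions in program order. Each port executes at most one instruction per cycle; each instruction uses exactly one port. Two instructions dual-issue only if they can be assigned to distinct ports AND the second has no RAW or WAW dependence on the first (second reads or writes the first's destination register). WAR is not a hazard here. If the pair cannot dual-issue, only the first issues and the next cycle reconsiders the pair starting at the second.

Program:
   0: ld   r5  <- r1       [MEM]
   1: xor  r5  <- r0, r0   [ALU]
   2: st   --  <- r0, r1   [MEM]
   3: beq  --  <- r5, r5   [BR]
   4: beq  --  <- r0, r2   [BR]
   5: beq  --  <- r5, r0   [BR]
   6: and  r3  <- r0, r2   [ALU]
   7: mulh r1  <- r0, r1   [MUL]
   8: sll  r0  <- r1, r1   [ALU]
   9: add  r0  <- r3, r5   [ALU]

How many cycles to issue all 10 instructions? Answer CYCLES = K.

c0: i0 ld  WAW r5
c1: i1+i2 xor st  2-wide
c2: i3 beq  no-port BR/BR
c3: i4 beq  no-port BR/BR
c4: i5+i6 beq and  2-wide
c5: i7 mulh  RAW r1
c6: i8 sll  WAW r0
c7: i9 add  tail

CYCLES = 8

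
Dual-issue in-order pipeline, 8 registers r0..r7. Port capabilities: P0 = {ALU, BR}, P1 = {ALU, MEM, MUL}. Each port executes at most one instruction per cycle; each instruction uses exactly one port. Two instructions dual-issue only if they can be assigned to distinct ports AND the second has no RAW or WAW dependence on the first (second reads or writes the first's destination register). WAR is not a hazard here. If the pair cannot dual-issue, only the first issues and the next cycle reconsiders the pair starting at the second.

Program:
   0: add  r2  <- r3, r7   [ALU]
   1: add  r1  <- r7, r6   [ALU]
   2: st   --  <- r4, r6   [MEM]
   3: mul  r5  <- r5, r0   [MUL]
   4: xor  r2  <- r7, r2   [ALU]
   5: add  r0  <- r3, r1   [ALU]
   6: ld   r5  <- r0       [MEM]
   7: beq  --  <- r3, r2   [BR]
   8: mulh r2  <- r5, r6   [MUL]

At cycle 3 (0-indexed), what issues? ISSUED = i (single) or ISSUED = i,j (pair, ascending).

ISSUED = 5

  cy0 -> i0,i1 (add.ALU/add.ALU) pair
  cy1 -> i2 (st.MEM) no-port MEM/MUL
  cy2 -> i3,i4 (mul.MUL/xor.ALU) pair
  cy3 -> i5 (add.ALU) RAW r0
  cy4 -> i6,i7 (ld.MEM/beq.BR) pair
  cy5 -> i8 (mulh.MUL) tail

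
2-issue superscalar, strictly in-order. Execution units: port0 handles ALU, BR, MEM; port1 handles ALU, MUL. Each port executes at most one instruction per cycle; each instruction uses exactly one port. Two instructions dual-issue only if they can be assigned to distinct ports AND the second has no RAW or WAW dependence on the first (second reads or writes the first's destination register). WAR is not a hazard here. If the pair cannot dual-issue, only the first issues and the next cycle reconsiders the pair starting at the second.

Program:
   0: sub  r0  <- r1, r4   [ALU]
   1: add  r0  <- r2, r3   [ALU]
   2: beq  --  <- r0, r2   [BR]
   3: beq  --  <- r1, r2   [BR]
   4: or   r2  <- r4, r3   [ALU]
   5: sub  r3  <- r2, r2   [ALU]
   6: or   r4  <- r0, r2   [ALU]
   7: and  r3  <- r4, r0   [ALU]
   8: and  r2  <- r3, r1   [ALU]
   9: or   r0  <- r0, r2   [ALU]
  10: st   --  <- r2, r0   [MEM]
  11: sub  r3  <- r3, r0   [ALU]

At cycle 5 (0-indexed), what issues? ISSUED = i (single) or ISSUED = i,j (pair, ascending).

[0] i0  sub.ALU  -- WAW r0
[1] i1  add.ALU  -- RAW r0
[2] i2  beq.BR  -- no-port BR/BR
[3] i3,i4  beq.BR;or.ALU  -- pair
[4] i5,i6  sub.ALU;or.ALU  -- pair
[5] i7  and.ALU  -- RAW r3
[6] i8  and.ALU  -- RAW r2
[7] i9  or.ALU  -- RAW r0
[8] i10,i11  st.MEM;sub.ALU  -- pair

ISSUED = 7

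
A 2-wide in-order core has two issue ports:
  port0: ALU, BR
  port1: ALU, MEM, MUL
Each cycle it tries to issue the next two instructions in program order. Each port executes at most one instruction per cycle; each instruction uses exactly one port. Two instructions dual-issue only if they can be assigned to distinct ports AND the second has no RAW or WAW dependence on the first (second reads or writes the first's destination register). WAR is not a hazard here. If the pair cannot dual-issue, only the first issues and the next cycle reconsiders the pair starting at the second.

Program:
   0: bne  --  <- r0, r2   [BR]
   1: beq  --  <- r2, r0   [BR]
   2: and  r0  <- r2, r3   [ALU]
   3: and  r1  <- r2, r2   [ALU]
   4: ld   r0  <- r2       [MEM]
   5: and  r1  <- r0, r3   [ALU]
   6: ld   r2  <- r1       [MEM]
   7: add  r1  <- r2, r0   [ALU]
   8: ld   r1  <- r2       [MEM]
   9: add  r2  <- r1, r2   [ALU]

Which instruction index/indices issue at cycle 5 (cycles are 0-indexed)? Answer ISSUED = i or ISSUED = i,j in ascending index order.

ISSUED = 7

#0 head=0: bne i0 no-port BR/BR
#1 head=1: beq/and i1/i2 pair
#2 head=3: and/ld i3/i4 pair
#3 head=5: and i5 RAW r1
#4 head=6: ld i6 RAW r2
#5 head=7: add i7 WAW r1
#6 head=8: ld i8 RAW r1
#7 head=9: add i9 tail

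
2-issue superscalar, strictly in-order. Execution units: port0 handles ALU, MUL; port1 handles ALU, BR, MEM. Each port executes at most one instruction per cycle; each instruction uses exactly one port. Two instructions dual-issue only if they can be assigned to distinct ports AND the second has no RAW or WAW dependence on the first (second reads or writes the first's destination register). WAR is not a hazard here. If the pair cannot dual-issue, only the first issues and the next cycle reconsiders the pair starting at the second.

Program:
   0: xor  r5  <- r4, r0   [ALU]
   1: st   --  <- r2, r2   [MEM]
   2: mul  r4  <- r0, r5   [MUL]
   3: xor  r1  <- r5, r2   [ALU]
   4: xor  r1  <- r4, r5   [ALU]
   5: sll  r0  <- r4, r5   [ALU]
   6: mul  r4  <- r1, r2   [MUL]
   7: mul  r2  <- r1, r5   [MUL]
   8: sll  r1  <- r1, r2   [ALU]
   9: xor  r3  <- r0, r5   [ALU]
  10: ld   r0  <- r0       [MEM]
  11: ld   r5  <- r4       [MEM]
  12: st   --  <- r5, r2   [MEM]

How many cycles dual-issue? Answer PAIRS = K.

PAIRS = 4

0. xor.ALU/st.MEM @i0/i1  | 2-wide
1. mul.MUL/xor.ALU @i2/i3  | 2-wide
2. xor.ALU/sll.ALU @i4/i5  | 2-wide
3. mul.MUL @i6  | no-port MUL/MUL
4. mul.MUL @i7  | RAW r2
5. sll.ALU/xor.ALU @i8/i9  | 2-wide
6. ld.MEM @i10  | no-port MEM/MEM
7. ld.MEM @i11  | no-port MEM/MEM
8. st.MEM @i12  | tail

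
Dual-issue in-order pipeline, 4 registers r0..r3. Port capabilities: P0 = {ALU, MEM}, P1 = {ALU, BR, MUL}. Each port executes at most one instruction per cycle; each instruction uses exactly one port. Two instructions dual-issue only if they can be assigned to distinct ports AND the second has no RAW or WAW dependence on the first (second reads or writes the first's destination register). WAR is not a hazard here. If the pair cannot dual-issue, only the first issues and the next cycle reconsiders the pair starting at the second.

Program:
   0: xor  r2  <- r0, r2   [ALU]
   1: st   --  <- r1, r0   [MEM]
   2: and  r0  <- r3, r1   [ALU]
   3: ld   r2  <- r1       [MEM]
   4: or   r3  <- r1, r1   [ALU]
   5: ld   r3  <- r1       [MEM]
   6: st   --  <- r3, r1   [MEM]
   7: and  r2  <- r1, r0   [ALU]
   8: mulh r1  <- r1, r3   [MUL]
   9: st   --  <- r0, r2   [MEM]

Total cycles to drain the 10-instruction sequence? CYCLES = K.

CYCLES = 6

c0: i0,i1 xor.ALU;st.MEM  pair
c1: i2,i3 and.ALU;ld.MEM  pair
c2: i4 or.ALU  WAW r3
c3: i5 ld.MEM  no-port MEM/MEM
c4: i6,i7 st.MEM;and.ALU  pair
c5: i8,i9 mulh.MUL;st.MEM  pair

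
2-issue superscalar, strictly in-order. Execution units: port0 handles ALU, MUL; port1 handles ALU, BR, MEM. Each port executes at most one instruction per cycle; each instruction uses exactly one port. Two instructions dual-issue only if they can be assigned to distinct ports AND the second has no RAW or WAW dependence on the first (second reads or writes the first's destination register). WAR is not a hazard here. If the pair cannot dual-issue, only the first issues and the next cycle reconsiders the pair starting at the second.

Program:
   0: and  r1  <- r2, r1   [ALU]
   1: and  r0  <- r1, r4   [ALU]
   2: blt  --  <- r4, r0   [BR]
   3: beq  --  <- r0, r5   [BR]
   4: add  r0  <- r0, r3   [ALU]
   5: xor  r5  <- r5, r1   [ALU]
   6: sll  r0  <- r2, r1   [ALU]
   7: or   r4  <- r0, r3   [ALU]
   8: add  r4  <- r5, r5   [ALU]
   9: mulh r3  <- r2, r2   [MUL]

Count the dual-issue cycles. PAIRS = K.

t=0 i0:and.ALU ; RAW r1
t=1 i1:and.ALU ; RAW r0
t=2 i2:blt.BR ; no-port BR/BR
t=3 i3,i4:beq.BR;add.ALU ; 2-wide
t=4 i5,i6:xor.ALU;sll.ALU ; 2-wide
t=5 i7:or.ALU ; WAW r4
t=6 i8,i9:add.ALU;mulh.MUL ; 2-wide

PAIRS = 3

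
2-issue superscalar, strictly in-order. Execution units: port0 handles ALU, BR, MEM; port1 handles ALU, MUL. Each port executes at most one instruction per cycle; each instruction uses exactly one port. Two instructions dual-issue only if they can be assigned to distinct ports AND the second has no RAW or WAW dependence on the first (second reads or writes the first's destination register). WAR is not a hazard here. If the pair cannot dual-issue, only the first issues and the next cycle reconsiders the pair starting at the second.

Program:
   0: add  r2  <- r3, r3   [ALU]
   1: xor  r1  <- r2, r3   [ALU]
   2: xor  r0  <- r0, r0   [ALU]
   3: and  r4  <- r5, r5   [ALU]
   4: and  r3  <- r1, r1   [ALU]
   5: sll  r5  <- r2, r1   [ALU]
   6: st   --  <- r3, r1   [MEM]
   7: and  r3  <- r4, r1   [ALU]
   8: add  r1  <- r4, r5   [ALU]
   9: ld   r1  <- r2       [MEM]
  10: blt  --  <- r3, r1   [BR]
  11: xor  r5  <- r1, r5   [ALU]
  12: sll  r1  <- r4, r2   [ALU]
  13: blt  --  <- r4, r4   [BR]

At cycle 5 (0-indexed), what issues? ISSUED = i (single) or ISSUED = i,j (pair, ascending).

[0] i0  add.ALU  -- RAW r2
[1] i1+i2  xor.ALU/xor.ALU  -- pair
[2] i3+i4  and.ALU/and.ALU  -- pair
[3] i5+i6  sll.ALU/st.MEM  -- pair
[4] i7+i8  and.ALU/add.ALU  -- pair
[5] i9  ld.MEM  -- no-port MEM/BR
[6] i10+i11  blt.BR/xor.ALU  -- pair
[7] i12+i13  sll.ALU/blt.BR  -- pair

ISSUED = 9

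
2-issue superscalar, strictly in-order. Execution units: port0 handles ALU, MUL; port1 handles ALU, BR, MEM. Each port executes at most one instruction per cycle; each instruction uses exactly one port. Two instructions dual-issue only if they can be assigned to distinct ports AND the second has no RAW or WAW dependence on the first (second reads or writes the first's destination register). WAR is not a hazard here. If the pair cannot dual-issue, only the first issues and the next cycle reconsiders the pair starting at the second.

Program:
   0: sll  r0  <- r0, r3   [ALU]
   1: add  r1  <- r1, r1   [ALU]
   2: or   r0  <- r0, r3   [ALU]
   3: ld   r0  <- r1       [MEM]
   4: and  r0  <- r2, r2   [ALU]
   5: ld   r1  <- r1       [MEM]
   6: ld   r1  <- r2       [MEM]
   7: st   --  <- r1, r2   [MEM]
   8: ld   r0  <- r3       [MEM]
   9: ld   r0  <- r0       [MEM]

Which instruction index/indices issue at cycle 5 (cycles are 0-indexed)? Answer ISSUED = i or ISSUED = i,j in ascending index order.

[0] i0+i1  sll/add  -- 2-wide
[1] i2  or  -- WAW r0
[2] i3  ld  -- WAW r0
[3] i4+i5  and/ld  -- 2-wide
[4] i6  ld  -- no-port MEM/MEM
[5] i7  st  -- no-port MEM/MEM
[6] i8  ld  -- no-port MEM/MEM
[7] i9  ld  -- tail

ISSUED = 7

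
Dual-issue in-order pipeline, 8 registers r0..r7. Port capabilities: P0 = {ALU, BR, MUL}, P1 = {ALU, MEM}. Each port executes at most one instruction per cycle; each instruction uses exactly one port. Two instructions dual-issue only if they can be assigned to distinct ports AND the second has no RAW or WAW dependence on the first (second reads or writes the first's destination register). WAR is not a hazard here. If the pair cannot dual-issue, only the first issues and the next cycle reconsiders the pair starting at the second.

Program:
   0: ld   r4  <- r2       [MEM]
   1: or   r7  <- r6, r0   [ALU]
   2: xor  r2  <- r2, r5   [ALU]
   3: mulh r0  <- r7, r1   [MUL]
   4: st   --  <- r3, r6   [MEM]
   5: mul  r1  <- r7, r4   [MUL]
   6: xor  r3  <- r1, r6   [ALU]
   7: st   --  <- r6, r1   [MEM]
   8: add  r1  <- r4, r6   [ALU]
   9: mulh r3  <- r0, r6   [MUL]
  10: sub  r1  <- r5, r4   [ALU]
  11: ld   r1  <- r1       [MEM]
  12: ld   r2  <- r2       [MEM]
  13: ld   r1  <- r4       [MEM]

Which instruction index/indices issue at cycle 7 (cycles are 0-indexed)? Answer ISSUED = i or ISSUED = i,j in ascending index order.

#0 head=0: ld;or i0,i1 pair
#1 head=2: xor;mulh i2,i3 pair
#2 head=4: st;mul i4,i5 pair
#3 head=6: xor;st i6,i7 pair
#4 head=8: add;mulh i8,i9 pair
#5 head=10: sub i10 RAW+WAW r1
#6 head=11: ld i11 no-port MEM/MEM
#7 head=12: ld i12 no-port MEM/MEM
#8 head=13: ld i13 tail

ISSUED = 12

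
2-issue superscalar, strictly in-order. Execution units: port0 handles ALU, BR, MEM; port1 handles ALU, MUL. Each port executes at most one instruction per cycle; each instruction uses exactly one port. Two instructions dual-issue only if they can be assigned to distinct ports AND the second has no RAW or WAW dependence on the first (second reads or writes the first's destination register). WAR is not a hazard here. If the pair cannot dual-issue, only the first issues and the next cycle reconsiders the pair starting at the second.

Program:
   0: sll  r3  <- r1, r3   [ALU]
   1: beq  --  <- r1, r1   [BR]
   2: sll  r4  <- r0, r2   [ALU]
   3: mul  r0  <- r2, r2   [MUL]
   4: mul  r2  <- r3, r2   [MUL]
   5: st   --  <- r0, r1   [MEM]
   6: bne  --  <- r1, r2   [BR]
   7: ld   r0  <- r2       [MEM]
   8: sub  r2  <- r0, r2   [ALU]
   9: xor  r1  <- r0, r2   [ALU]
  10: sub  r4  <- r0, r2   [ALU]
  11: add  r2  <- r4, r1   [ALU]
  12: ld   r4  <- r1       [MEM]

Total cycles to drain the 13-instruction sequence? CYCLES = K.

CYCLES = 8

[0] i0+i1  sll.ALU+beq.BR  -- 2-wide
[1] i2+i3  sll.ALU+mul.MUL  -- 2-wide
[2] i4+i5  mul.MUL+st.MEM  -- 2-wide
[3] i6  bne.BR  -- no-port BR/MEM
[4] i7  ld.MEM  -- RAW r0
[5] i8  sub.ALU  -- RAW r2
[6] i9+i10  xor.ALU+sub.ALU  -- 2-wide
[7] i11+i12  add.ALU+ld.MEM  -- 2-wide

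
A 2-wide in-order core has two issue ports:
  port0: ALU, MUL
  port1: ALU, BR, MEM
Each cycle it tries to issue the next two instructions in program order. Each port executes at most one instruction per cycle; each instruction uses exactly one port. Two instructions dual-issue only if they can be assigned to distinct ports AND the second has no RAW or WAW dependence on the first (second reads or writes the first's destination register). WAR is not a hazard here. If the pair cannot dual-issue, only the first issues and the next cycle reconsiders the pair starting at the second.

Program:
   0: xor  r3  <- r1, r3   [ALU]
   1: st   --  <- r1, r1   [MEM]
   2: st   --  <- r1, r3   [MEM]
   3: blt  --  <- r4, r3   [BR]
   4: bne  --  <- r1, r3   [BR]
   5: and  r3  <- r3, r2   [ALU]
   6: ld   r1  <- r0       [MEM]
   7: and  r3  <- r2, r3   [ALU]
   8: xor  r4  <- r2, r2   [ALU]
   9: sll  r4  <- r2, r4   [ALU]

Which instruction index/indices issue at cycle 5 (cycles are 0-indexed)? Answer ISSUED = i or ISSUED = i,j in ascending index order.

ISSUED = 8

t=0 i0/i1:xor;st ; 2-wide
t=1 i2:st ; no-port MEM/BR
t=2 i3:blt ; no-port BR/BR
t=3 i4/i5:bne;and ; 2-wide
t=4 i6/i7:ld;and ; 2-wide
t=5 i8:xor ; RAW+WAW r4
t=6 i9:sll ; tail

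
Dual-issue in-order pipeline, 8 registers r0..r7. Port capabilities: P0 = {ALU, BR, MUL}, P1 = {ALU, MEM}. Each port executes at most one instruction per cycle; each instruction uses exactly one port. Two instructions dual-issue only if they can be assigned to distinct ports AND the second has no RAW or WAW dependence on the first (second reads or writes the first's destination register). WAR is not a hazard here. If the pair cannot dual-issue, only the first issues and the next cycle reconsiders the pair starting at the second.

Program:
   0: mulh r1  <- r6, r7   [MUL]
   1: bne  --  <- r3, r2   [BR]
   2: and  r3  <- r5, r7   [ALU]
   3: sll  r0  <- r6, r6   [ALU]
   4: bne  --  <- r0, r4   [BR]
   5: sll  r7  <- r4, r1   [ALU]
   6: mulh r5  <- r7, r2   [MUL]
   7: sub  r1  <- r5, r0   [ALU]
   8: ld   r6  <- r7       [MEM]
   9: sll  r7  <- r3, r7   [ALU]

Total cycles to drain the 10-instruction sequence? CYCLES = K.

CYCLES = 7

0. mulh @i0  | no-port MUL/BR
1. bne;and @i1+i2  | pair
2. sll @i3  | RAW r0
3. bne;sll @i4+i5  | pair
4. mulh @i6  | RAW r5
5. sub;ld @i7+i8  | pair
6. sll @i9  | tail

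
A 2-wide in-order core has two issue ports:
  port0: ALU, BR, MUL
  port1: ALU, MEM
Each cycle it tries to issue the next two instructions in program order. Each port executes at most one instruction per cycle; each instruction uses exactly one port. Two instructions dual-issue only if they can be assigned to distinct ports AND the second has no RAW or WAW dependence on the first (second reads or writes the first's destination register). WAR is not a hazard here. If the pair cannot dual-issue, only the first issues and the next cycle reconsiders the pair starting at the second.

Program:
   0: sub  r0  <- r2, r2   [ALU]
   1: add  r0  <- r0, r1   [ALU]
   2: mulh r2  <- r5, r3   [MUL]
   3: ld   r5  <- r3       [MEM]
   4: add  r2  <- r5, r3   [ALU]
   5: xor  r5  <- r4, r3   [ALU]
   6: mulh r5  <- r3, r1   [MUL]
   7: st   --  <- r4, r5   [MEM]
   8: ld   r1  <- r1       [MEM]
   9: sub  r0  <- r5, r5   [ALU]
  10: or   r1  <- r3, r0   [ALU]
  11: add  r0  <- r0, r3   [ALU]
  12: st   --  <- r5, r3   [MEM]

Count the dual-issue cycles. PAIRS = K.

PAIRS = 4

t=0 i0:sub.ALU ; RAW+WAW r0
t=1 i1+i2:add.ALU;mulh.MUL ; pair
t=2 i3:ld.MEM ; RAW r5
t=3 i4+i5:add.ALU;xor.ALU ; pair
t=4 i6:mulh.MUL ; RAW r5
t=5 i7:st.MEM ; no-port MEM/MEM
t=6 i8+i9:ld.MEM;sub.ALU ; pair
t=7 i10+i11:or.ALU;add.ALU ; pair
t=8 i12:st.MEM ; tail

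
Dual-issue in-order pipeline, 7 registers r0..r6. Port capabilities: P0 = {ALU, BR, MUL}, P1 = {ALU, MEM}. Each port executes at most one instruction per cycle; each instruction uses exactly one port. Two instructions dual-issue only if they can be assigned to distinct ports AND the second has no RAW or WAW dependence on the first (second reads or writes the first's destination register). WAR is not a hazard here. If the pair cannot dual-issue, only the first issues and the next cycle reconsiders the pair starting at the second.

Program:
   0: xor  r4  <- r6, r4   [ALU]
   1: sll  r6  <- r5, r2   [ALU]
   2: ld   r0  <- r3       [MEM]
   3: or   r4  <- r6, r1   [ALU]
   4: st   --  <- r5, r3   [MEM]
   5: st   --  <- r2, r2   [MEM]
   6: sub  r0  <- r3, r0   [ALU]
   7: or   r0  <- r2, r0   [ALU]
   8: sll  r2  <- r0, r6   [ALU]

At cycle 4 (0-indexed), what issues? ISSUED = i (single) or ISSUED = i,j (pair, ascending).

c0: i0+i1 xor+sll  2-wide
c1: i2+i3 ld+or  2-wide
c2: i4 st  no-port MEM/MEM
c3: i5+i6 st+sub  2-wide
c4: i7 or  RAW r0
c5: i8 sll  tail

ISSUED = 7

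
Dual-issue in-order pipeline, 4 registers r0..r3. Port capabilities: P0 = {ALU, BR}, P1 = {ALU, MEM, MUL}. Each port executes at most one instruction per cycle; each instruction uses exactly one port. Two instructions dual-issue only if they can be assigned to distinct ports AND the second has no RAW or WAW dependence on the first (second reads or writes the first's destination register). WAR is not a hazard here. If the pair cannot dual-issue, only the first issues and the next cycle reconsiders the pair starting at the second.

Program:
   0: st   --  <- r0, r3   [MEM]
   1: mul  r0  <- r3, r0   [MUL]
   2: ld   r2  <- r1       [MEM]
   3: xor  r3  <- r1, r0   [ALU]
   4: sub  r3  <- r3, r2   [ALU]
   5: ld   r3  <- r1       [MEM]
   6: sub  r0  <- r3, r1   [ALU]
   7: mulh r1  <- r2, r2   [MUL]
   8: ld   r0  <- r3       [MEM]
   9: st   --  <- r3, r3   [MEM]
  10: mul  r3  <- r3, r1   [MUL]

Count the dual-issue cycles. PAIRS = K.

PAIRS = 2

t=0 i0:st.MEM ; no-port MEM/MUL
t=1 i1:mul.MUL ; no-port MUL/MEM
t=2 i2&i3:ld.MEM;xor.ALU ; pair
t=3 i4:sub.ALU ; WAW r3
t=4 i5:ld.MEM ; RAW r3
t=5 i6&i7:sub.ALU;mulh.MUL ; pair
t=6 i8:ld.MEM ; no-port MEM/MEM
t=7 i9:st.MEM ; no-port MEM/MUL
t=8 i10:mul.MUL ; tail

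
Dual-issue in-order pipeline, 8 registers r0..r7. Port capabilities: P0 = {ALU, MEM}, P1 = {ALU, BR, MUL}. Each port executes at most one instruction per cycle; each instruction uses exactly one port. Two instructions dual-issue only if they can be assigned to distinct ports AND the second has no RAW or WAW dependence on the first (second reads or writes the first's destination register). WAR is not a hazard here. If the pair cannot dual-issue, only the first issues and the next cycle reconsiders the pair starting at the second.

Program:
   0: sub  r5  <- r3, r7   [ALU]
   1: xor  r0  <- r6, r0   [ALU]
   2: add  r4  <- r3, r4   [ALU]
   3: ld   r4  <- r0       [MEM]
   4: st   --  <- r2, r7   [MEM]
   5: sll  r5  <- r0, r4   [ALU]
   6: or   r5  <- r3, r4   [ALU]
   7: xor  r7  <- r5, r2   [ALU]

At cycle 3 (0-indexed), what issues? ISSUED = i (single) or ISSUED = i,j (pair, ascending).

  cy0 -> i0+i1 (sub;xor) dual
  cy1 -> i2 (add) WAW r4
  cy2 -> i3 (ld) no-port MEM/MEM
  cy3 -> i4+i5 (st;sll) dual
  cy4 -> i6 (or) RAW r5
  cy5 -> i7 (xor) tail

ISSUED = 4,5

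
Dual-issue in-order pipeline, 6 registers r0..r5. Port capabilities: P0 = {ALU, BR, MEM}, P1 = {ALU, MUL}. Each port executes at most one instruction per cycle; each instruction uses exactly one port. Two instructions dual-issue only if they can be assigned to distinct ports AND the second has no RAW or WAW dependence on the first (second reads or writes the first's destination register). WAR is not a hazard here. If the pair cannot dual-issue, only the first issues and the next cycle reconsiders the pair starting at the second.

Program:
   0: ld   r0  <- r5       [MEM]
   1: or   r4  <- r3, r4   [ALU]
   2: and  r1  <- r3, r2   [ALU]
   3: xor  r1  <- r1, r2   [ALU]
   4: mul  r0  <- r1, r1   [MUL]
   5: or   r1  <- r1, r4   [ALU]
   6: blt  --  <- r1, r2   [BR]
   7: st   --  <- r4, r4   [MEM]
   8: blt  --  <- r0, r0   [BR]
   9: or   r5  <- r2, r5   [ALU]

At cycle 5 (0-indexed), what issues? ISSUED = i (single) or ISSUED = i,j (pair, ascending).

c0: i0&i1 ld;or  2-wide
c1: i2 and  RAW+WAW r1
c2: i3 xor  RAW r1
c3: i4&i5 mul;or  2-wide
c4: i6 blt  no-port BR/MEM
c5: i7 st  no-port MEM/BR
c6: i8&i9 blt;or  2-wide

ISSUED = 7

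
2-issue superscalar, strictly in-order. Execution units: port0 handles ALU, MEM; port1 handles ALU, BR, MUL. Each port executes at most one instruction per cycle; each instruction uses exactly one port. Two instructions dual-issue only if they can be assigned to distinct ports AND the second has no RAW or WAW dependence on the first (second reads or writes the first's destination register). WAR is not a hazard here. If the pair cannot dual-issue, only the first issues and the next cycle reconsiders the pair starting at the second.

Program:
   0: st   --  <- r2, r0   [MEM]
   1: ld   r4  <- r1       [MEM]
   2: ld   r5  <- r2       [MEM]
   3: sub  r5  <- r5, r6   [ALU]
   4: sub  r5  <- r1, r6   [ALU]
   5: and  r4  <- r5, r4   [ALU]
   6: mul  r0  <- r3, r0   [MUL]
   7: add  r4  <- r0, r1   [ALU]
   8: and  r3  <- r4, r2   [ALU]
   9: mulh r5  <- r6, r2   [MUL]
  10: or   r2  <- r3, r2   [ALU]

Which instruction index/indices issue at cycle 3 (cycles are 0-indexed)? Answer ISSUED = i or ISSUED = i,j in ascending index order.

t=0 i0:st ; no-port MEM/MEM
t=1 i1:ld ; no-port MEM/MEM
t=2 i2:ld ; RAW+WAW r5
t=3 i3:sub ; WAW r5
t=4 i4:sub ; RAW r5
t=5 i5/i6:and mul ; dual
t=6 i7:add ; RAW r4
t=7 i8/i9:and mulh ; dual
t=8 i10:or ; tail

ISSUED = 3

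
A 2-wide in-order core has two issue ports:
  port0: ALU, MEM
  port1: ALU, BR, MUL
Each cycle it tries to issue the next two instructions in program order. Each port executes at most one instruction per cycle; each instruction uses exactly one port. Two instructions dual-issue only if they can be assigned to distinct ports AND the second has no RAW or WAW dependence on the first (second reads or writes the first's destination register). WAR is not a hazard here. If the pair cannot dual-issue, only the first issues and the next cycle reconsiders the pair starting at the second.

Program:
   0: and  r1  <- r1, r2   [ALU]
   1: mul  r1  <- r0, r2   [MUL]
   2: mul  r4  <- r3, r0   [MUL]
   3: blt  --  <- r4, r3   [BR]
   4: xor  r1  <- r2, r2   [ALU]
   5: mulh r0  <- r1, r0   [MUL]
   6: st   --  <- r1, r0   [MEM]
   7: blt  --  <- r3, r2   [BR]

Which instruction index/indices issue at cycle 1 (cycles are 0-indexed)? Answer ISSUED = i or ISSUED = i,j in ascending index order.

#0 head=0: and i0 WAW r1
#1 head=1: mul i1 no-port MUL/MUL
#2 head=2: mul i2 no-port MUL/BR
#3 head=3: blt;xor i3,i4 dual
#4 head=5: mulh i5 RAW r0
#5 head=6: st;blt i6,i7 dual

ISSUED = 1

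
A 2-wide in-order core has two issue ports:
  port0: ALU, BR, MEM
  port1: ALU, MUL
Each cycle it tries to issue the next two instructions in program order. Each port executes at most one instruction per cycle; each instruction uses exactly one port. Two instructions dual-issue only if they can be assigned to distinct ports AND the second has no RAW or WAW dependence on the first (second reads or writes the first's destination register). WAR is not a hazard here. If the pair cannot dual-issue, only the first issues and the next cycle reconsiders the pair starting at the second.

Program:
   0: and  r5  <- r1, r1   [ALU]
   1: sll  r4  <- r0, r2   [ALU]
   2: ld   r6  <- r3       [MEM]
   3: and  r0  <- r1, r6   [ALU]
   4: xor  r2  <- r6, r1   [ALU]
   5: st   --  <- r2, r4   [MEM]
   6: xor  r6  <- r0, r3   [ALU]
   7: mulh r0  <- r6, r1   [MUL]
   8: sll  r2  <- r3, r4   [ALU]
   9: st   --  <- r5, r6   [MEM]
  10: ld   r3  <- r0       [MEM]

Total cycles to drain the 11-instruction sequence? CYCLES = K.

CYCLES = 7

[0] i0+i1  and.ALU/sll.ALU  -- 2-wide
[1] i2  ld.MEM  -- RAW r6
[2] i3+i4  and.ALU/xor.ALU  -- 2-wide
[3] i5+i6  st.MEM/xor.ALU  -- 2-wide
[4] i7+i8  mulh.MUL/sll.ALU  -- 2-wide
[5] i9  st.MEM  -- no-port MEM/MEM
[6] i10  ld.MEM  -- tail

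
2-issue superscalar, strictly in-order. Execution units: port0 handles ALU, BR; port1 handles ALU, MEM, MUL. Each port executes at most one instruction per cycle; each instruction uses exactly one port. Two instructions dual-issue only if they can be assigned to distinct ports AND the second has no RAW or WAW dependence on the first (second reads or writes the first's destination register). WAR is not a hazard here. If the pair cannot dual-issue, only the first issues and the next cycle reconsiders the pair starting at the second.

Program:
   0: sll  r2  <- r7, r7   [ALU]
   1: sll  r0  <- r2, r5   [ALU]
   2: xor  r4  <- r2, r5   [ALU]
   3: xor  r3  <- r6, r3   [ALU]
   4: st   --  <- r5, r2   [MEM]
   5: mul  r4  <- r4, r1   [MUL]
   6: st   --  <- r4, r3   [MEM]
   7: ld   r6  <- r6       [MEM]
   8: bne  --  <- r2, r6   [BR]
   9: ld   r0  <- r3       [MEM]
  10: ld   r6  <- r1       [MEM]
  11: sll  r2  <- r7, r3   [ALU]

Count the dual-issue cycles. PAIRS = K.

  cy0 -> i0 (sll) RAW r2
  cy1 -> i1,i2 (sll xor) pair
  cy2 -> i3,i4 (xor st) pair
  cy3 -> i5 (mul) no-port MUL/MEM
  cy4 -> i6 (st) no-port MEM/MEM
  cy5 -> i7 (ld) RAW r6
  cy6 -> i8,i9 (bne ld) pair
  cy7 -> i10,i11 (ld sll) pair

PAIRS = 4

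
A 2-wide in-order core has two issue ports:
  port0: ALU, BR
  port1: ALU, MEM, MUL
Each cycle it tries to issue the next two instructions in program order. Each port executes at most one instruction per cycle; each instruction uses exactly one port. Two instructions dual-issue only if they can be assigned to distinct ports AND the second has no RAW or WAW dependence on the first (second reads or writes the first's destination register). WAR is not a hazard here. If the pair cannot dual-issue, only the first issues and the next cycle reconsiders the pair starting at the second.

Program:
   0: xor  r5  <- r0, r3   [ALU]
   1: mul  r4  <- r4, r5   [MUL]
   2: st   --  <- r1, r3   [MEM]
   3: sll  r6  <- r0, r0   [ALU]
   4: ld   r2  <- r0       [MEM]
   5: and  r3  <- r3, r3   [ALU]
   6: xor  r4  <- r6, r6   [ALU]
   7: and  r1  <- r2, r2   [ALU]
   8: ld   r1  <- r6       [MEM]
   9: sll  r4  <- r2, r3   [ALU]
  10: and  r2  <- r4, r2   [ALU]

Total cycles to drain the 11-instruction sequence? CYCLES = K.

0. xor @i0  | RAW r5
1. mul @i1  | no-port MUL/MEM
2. st;sll @i2&i3  | 2-wide
3. ld;and @i4&i5  | 2-wide
4. xor;and @i6&i7  | 2-wide
5. ld;sll @i8&i9  | 2-wide
6. and @i10  | tail

CYCLES = 7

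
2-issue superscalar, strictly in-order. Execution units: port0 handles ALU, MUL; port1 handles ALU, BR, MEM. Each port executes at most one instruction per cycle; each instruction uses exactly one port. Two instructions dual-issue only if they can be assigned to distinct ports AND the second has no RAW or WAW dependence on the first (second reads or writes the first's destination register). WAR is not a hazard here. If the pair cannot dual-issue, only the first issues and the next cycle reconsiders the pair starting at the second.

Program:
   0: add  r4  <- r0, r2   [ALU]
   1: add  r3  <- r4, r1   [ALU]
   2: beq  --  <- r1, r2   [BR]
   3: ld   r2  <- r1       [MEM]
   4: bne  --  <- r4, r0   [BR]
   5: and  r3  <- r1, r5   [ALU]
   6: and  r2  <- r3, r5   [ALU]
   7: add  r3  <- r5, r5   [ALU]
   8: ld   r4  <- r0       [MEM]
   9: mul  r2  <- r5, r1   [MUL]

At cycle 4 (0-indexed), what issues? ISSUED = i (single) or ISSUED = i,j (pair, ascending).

  cy0 -> i0 (add.ALU) RAW r4
  cy1 -> i1/i2 (add.ALU;beq.BR) pair
  cy2 -> i3 (ld.MEM) no-port MEM/BR
  cy3 -> i4/i5 (bne.BR;and.ALU) pair
  cy4 -> i6/i7 (and.ALU;add.ALU) pair
  cy5 -> i8/i9 (ld.MEM;mul.MUL) pair

ISSUED = 6,7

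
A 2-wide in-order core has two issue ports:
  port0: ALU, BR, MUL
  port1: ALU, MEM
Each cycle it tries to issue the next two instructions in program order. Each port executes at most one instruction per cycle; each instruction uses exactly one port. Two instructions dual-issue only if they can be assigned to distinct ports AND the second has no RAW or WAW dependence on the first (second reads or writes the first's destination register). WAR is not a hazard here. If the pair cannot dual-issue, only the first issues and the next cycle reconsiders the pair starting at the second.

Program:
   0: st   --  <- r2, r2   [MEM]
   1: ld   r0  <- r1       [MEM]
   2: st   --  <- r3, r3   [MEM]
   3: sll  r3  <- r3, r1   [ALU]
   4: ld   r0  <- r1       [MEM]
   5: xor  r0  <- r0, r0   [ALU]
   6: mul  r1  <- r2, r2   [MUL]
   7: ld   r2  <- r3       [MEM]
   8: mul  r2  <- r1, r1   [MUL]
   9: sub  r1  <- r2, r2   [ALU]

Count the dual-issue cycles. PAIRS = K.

PAIRS = 2

t=0 i0:st ; no-port MEM/MEM
t=1 i1:ld ; no-port MEM/MEM
t=2 i2/i3:st sll ; pair
t=3 i4:ld ; RAW+WAW r0
t=4 i5/i6:xor mul ; pair
t=5 i7:ld ; WAW r2
t=6 i8:mul ; RAW r2
t=7 i9:sub ; tail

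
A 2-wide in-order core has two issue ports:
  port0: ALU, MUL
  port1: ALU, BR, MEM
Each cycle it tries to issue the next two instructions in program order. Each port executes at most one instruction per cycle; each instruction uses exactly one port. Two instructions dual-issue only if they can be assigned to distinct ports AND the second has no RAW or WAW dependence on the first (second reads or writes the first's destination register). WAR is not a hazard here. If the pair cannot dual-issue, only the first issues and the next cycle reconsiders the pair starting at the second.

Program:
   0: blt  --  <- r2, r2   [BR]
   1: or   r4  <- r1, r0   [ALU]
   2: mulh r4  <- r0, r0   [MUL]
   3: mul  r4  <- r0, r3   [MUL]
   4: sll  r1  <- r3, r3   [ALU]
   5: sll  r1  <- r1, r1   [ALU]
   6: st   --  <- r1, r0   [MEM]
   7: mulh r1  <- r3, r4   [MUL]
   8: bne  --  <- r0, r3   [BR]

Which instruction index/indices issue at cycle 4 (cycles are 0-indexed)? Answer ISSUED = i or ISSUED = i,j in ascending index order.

t=0 i0&i1:blt.BR/or.ALU ; 2-wide
t=1 i2:mulh.MUL ; no-port MUL/MUL
t=2 i3&i4:mul.MUL/sll.ALU ; 2-wide
t=3 i5:sll.ALU ; RAW r1
t=4 i6&i7:st.MEM/mulh.MUL ; 2-wide
t=5 i8:bne.BR ; tail

ISSUED = 6,7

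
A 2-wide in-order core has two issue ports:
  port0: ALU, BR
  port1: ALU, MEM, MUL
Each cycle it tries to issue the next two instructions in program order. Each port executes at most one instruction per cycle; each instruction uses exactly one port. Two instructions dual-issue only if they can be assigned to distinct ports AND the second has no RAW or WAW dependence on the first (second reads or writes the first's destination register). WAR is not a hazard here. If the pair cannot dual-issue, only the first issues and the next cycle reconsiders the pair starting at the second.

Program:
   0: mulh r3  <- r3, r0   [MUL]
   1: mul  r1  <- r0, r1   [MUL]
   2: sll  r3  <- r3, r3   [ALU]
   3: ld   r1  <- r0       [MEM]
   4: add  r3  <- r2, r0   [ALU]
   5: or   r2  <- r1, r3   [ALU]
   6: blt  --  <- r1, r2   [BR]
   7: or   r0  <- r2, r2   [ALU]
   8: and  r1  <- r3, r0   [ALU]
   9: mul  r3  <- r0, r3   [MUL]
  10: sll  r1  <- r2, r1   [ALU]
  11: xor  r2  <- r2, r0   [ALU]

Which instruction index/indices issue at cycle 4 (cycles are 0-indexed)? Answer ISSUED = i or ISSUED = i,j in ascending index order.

ISSUED = 6,7

t=0 i0:mulh ; no-port MUL/MUL
t=1 i1,i2:mul+sll ; dual
t=2 i3,i4:ld+add ; dual
t=3 i5:or ; RAW r2
t=4 i6,i7:blt+or ; dual
t=5 i8,i9:and+mul ; dual
t=6 i10,i11:sll+xor ; dual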